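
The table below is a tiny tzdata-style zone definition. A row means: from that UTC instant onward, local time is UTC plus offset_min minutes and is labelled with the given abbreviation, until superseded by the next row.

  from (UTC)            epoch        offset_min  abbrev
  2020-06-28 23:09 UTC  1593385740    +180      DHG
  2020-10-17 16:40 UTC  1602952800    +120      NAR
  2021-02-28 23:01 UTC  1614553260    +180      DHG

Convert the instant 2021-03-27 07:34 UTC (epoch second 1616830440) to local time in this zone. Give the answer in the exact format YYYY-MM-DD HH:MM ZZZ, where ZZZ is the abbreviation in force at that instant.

2021-03-27 10:34 DHG

Query: 2021-03-27 07:34 UTC
Rule 3/3 (DHG, +03:00): 2021-02-28 23:01 UTC ≤ query < +∞
7·60 + 34 + 180 = 634 min
634 = 0·1440 + 634; 634 = 10·60 + 34 → 10:34, same day
→ 2021-03-27 10:34 DHG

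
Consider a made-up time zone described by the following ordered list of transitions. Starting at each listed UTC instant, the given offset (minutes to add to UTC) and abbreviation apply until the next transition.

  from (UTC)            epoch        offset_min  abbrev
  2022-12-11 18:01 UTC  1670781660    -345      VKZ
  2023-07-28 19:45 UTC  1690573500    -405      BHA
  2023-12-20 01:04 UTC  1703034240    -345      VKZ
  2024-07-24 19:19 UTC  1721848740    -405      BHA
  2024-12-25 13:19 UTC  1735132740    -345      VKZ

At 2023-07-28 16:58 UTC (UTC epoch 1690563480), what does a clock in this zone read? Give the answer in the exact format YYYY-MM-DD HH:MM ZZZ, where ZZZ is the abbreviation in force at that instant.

2023-07-28 11:13 VKZ

Query: 2023-07-28 16:58 UTC
Rule 1/5 (VKZ, -05:45): 2022-12-11 18:01 UTC ≤ query < 2023-07-28 19:45 UTC
16·60 + 58 - 345 = 673 min
673 = 0·1440 + 673; 673 = 11·60 + 13 → 11:13, same day
→ 2023-07-28 11:13 VKZ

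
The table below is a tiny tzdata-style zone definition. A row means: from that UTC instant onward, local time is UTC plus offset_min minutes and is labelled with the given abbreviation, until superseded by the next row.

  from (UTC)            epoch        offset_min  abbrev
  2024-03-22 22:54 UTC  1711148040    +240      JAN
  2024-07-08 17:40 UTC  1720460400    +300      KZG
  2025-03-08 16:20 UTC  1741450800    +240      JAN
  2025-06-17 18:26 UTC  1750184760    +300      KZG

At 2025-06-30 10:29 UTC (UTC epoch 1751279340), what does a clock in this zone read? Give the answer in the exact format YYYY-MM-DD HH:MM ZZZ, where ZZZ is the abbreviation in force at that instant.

2025-06-30 15:29 KZG

Query: 2025-06-30 10:29 UTC
Rule 4/4 (KZG, +05:00): 2025-06-17 18:26 UTC ≤ query < +∞
10·60 + 29 + 300 = 929 min
929 = 0·1440 + 929; 929 = 15·60 + 29 → 15:29, same day
→ 2025-06-30 15:29 KZG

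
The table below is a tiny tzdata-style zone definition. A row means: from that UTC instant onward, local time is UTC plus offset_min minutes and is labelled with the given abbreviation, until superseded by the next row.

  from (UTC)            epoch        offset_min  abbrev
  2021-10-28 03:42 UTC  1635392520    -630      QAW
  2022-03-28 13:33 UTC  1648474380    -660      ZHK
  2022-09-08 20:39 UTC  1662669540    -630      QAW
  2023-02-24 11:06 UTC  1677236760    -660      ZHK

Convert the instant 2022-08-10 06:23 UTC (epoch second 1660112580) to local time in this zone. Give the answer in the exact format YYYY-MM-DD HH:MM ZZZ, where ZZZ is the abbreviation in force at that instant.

Query: 2022-08-10 06:23 UTC
Rule 2/4 (ZHK, -11:00): 2022-03-28 13:33 UTC ≤ query < 2022-09-08 20:39 UTC
6·60 + 23 - 660 = -277 min
-277 = -1·1440 + 1163; 1163 = 19·60 + 23 → 19:23, 2022-08-10 - 1 day = 2022-08-09
→ 2022-08-09 19:23 ZHK

2022-08-09 19:23 ZHK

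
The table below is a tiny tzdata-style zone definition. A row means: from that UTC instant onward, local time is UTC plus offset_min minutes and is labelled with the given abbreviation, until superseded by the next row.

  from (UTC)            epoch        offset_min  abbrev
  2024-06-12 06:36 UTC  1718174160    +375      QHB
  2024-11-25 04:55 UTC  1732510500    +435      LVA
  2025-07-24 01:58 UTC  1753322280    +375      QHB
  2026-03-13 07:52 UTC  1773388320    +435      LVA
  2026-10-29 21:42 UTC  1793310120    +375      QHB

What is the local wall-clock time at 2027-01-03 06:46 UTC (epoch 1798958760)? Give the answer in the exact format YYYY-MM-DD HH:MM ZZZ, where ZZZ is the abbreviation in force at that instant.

2027-01-03 13:01 QHB

Query: 2027-01-03 06:46 UTC
Rule 5/5 (QHB, +06:15): 2026-10-29 21:42 UTC ≤ query < +∞
6·60 + 46 + 375 = 781 min
781 = 0·1440 + 781; 781 = 13·60 + 1 → 13:01, same day
→ 2027-01-03 13:01 QHB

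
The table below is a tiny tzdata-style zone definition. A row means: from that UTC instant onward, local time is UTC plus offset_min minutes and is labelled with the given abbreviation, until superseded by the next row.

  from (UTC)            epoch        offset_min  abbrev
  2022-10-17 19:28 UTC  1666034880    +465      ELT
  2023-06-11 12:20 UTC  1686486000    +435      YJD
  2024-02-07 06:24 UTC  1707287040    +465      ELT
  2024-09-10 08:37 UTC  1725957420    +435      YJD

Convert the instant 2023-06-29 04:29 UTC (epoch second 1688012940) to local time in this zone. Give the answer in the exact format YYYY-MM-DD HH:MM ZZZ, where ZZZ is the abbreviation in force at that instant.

Query: 2023-06-29 04:29 UTC
Rule 2/4 (YJD, +07:15): 2023-06-11 12:20 UTC ≤ query < 2024-02-07 06:24 UTC
4·60 + 29 + 435 = 704 min
704 = 0·1440 + 704; 704 = 11·60 + 44 → 11:44, same day
→ 2023-06-29 11:44 YJD

2023-06-29 11:44 YJD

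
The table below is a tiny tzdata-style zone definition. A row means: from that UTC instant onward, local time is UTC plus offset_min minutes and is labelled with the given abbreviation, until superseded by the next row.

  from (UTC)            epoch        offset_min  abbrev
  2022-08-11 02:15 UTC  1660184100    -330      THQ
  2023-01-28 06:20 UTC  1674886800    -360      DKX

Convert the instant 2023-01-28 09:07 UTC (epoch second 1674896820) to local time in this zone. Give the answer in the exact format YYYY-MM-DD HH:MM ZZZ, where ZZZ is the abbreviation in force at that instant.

2023-01-28 03:07 DKX

Query: 2023-01-28 09:07 UTC
Rule 2/2 (DKX, -06:00): 2023-01-28 06:20 UTC ≤ query < +∞
9·60 + 7 - 360 = 187 min
187 = 0·1440 + 187; 187 = 3·60 + 7 → 03:07, same day
→ 2023-01-28 03:07 DKX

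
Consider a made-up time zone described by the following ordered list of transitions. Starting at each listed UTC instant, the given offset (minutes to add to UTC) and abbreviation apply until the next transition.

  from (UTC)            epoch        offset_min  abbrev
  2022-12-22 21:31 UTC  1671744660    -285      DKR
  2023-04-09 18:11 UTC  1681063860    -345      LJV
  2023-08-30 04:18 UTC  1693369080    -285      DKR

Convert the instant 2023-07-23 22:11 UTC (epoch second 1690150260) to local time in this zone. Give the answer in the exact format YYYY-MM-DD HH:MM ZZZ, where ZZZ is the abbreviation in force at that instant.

Query: 2023-07-23 22:11 UTC
Rule 2/3 (LJV, -05:45): 2023-04-09 18:11 UTC ≤ query < 2023-08-30 04:18 UTC
22·60 + 11 - 345 = 986 min
986 = 0·1440 + 986; 986 = 16·60 + 26 → 16:26, same day
→ 2023-07-23 16:26 LJV

2023-07-23 16:26 LJV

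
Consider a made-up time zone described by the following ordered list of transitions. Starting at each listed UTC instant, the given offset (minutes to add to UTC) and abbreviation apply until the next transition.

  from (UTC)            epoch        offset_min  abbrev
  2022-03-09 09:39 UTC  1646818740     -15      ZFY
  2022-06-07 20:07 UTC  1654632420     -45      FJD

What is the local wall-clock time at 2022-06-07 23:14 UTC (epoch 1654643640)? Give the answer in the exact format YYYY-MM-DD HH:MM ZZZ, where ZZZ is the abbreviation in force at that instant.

Query: 2022-06-07 23:14 UTC
Rule 2/2 (FJD, -00:45): 2022-06-07 20:07 UTC ≤ query < +∞
23·60 + 14 - 45 = 1349 min
1349 = 0·1440 + 1349; 1349 = 22·60 + 29 → 22:29, same day
→ 2022-06-07 22:29 FJD

2022-06-07 22:29 FJD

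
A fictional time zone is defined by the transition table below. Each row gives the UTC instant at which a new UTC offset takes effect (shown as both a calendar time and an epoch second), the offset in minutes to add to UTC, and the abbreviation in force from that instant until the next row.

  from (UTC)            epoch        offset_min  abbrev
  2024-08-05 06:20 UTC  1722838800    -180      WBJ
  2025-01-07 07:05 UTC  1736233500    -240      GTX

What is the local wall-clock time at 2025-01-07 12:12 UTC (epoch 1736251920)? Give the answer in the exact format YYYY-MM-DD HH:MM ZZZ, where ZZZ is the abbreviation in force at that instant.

Query: 2025-01-07 12:12 UTC
Rule 2/2 (GTX, -04:00): 2025-01-07 07:05 UTC ≤ query < +∞
12·60 + 12 - 240 = 492 min
492 = 0·1440 + 492; 492 = 8·60 + 12 → 08:12, same day
→ 2025-01-07 08:12 GTX

2025-01-07 08:12 GTX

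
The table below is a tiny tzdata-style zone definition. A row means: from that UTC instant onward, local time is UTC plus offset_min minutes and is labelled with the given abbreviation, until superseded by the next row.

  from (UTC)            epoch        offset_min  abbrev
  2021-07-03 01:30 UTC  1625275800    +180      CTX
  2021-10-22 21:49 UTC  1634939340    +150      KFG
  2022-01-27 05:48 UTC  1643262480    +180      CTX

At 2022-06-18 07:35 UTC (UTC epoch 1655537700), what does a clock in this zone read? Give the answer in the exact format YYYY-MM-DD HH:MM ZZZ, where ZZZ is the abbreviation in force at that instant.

Query: 2022-06-18 07:35 UTC
Rule 3/3 (CTX, +03:00): 2022-01-27 05:48 UTC ≤ query < +∞
7·60 + 35 + 180 = 635 min
635 = 0·1440 + 635; 635 = 10·60 + 35 → 10:35, same day
→ 2022-06-18 10:35 CTX

2022-06-18 10:35 CTX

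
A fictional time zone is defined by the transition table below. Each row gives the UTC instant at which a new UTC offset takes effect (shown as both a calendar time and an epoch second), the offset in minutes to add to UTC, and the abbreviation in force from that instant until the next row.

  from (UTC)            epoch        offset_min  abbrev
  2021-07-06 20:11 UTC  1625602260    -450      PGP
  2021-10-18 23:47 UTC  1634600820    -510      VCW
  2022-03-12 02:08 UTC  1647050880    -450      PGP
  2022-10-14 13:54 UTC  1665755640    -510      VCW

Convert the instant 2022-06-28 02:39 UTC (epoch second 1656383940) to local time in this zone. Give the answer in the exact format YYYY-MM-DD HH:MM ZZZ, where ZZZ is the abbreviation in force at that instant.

Query: 2022-06-28 02:39 UTC
Rule 3/4 (PGP, -07:30): 2022-03-12 02:08 UTC ≤ query < 2022-10-14 13:54 UTC
2·60 + 39 - 450 = -291 min
-291 = -1·1440 + 1149; 1149 = 19·60 + 9 → 19:09, 2022-06-28 - 1 day = 2022-06-27
→ 2022-06-27 19:09 PGP

2022-06-27 19:09 PGP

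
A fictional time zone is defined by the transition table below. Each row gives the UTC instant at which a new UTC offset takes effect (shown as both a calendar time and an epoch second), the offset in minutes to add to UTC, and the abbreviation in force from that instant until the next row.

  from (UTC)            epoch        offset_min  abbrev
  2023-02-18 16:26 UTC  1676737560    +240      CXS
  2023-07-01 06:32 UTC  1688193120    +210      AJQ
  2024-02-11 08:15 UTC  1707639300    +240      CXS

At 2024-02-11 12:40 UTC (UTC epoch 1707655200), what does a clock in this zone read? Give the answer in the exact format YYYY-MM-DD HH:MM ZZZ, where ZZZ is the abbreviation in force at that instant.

2024-02-11 16:40 CXS

Query: 2024-02-11 12:40 UTC
Rule 3/3 (CXS, +04:00): 2024-02-11 08:15 UTC ≤ query < +∞
12·60 + 40 + 240 = 1000 min
1000 = 0·1440 + 1000; 1000 = 16·60 + 40 → 16:40, same day
→ 2024-02-11 16:40 CXS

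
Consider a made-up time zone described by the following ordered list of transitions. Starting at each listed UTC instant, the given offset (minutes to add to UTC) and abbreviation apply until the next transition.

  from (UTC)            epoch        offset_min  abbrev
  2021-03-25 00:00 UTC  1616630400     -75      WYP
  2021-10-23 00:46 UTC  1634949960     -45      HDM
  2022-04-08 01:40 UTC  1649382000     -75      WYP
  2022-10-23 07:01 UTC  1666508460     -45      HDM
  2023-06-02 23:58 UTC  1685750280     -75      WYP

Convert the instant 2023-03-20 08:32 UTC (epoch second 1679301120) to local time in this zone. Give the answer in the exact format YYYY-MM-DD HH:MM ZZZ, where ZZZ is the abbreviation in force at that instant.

2023-03-20 07:47 HDM

Query: 2023-03-20 08:32 UTC
Rule 4/5 (HDM, -00:45): 2022-10-23 07:01 UTC ≤ query < 2023-06-02 23:58 UTC
8·60 + 32 - 45 = 467 min
467 = 0·1440 + 467; 467 = 7·60 + 47 → 07:47, same day
→ 2023-03-20 07:47 HDM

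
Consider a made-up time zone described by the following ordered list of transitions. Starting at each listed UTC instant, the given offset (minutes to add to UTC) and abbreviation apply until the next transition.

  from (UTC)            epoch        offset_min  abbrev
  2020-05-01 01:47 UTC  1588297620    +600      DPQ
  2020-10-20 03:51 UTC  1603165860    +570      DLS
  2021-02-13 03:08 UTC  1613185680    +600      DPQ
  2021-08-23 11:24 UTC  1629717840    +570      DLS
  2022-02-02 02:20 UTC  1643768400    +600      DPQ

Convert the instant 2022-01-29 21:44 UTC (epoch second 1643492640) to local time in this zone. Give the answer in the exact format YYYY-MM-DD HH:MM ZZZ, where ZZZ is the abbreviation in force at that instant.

Query: 2022-01-29 21:44 UTC
Rule 4/5 (DLS, +09:30): 2021-08-23 11:24 UTC ≤ query < 2022-02-02 02:20 UTC
21·60 + 44 + 570 = 1874 min
1874 = 1·1440 + 434; 434 = 7·60 + 14 → 07:14, 2022-01-29 + 1 day = 2022-01-30
→ 2022-01-30 07:14 DLS

2022-01-30 07:14 DLS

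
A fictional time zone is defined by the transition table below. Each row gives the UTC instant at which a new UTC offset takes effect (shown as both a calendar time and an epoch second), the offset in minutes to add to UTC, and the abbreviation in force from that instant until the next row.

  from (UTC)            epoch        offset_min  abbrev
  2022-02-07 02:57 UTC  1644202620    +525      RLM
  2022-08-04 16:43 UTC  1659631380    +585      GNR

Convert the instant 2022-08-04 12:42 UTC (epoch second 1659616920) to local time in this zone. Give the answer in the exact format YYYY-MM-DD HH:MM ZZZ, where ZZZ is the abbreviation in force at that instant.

2022-08-04 21:27 RLM

Query: 2022-08-04 12:42 UTC
Rule 1/2 (RLM, +08:45): 2022-02-07 02:57 UTC ≤ query < 2022-08-04 16:43 UTC
12·60 + 42 + 525 = 1287 min
1287 = 0·1440 + 1287; 1287 = 21·60 + 27 → 21:27, same day
→ 2022-08-04 21:27 RLM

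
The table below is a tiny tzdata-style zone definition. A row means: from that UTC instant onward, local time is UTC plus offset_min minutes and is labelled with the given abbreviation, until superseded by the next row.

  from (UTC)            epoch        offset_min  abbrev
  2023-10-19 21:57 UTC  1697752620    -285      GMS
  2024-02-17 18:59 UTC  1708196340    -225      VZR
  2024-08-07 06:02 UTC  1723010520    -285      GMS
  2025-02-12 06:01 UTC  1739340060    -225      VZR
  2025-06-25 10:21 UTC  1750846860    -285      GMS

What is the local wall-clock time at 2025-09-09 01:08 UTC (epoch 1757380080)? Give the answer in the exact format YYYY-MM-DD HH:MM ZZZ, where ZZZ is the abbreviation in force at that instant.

Query: 2025-09-09 01:08 UTC
Rule 5/5 (GMS, -04:45): 2025-06-25 10:21 UTC ≤ query < +∞
1·60 + 8 - 285 = -217 min
-217 = -1·1440 + 1223; 1223 = 20·60 + 23 → 20:23, 2025-09-09 - 1 day = 2025-09-08
→ 2025-09-08 20:23 GMS

2025-09-08 20:23 GMS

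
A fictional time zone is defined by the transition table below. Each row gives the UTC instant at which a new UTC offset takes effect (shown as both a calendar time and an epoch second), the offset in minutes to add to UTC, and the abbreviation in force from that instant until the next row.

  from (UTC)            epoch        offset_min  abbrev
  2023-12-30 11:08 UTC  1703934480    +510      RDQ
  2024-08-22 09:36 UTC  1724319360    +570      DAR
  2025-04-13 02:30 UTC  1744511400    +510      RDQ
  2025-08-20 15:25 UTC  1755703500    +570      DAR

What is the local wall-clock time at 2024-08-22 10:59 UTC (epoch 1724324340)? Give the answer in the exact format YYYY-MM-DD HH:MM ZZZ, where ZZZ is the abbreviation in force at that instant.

2024-08-22 20:29 DAR

Query: 2024-08-22 10:59 UTC
Rule 2/4 (DAR, +09:30): 2024-08-22 09:36 UTC ≤ query < 2025-04-13 02:30 UTC
10·60 + 59 + 570 = 1229 min
1229 = 0·1440 + 1229; 1229 = 20·60 + 29 → 20:29, same day
→ 2024-08-22 20:29 DAR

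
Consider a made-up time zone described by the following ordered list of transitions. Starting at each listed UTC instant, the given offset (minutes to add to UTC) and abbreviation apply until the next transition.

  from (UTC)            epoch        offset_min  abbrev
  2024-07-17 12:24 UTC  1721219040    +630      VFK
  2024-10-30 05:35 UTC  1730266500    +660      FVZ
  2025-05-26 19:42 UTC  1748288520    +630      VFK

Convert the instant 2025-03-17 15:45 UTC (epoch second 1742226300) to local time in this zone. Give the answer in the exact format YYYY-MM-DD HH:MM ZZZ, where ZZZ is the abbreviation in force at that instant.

Query: 2025-03-17 15:45 UTC
Rule 2/3 (FVZ, +11:00): 2024-10-30 05:35 UTC ≤ query < 2025-05-26 19:42 UTC
15·60 + 45 + 660 = 1605 min
1605 = 1·1440 + 165; 165 = 2·60 + 45 → 02:45, 2025-03-17 + 1 day = 2025-03-18
→ 2025-03-18 02:45 FVZ

2025-03-18 02:45 FVZ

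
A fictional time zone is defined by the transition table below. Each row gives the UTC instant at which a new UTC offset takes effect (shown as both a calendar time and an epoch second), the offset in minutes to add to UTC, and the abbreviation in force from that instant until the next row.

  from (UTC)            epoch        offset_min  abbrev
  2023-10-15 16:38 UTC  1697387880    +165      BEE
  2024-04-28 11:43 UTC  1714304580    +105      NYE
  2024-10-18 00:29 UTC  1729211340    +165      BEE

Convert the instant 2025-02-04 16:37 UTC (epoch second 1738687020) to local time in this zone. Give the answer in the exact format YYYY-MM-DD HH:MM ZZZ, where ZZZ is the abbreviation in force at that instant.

2025-02-04 19:22 BEE

Query: 2025-02-04 16:37 UTC
Rule 3/3 (BEE, +02:45): 2024-10-18 00:29 UTC ≤ query < +∞
16·60 + 37 + 165 = 1162 min
1162 = 0·1440 + 1162; 1162 = 19·60 + 22 → 19:22, same day
→ 2025-02-04 19:22 BEE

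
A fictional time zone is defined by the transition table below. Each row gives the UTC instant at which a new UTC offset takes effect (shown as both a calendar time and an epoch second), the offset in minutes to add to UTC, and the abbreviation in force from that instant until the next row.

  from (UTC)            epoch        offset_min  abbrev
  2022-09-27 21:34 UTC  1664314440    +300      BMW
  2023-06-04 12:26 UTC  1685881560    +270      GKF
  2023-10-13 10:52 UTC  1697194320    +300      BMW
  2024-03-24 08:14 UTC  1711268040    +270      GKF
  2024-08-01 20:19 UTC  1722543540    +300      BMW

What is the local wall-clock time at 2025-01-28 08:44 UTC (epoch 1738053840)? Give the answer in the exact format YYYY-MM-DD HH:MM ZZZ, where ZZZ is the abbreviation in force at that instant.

Query: 2025-01-28 08:44 UTC
Rule 5/5 (BMW, +05:00): 2024-08-01 20:19 UTC ≤ query < +∞
8·60 + 44 + 300 = 824 min
824 = 0·1440 + 824; 824 = 13·60 + 44 → 13:44, same day
→ 2025-01-28 13:44 BMW

2025-01-28 13:44 BMW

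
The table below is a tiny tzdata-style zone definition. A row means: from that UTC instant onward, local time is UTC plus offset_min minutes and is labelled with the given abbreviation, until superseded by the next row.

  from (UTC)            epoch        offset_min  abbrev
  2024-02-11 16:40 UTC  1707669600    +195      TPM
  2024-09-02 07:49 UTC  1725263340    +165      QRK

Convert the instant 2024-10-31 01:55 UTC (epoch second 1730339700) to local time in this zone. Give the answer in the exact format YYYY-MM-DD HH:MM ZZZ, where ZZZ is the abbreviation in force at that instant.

2024-10-31 04:40 QRK

Query: 2024-10-31 01:55 UTC
Rule 2/2 (QRK, +02:45): 2024-09-02 07:49 UTC ≤ query < +∞
1·60 + 55 + 165 = 280 min
280 = 0·1440 + 280; 280 = 4·60 + 40 → 04:40, same day
→ 2024-10-31 04:40 QRK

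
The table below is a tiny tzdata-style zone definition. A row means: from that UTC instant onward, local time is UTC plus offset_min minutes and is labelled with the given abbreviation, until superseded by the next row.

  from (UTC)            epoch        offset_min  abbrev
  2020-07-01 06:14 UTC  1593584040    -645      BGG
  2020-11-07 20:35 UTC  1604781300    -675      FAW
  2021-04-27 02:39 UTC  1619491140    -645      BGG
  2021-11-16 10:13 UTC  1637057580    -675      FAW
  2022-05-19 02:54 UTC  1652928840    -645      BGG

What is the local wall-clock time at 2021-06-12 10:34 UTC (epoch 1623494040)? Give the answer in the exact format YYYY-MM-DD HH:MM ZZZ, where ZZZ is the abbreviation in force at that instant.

2021-06-11 23:49 BGG

Query: 2021-06-12 10:34 UTC
Rule 3/5 (BGG, -10:45): 2021-04-27 02:39 UTC ≤ query < 2021-11-16 10:13 UTC
10·60 + 34 - 645 = -11 min
-11 = -1·1440 + 1429; 1429 = 23·60 + 49 → 23:49, 2021-06-12 - 1 day = 2021-06-11
→ 2021-06-11 23:49 BGG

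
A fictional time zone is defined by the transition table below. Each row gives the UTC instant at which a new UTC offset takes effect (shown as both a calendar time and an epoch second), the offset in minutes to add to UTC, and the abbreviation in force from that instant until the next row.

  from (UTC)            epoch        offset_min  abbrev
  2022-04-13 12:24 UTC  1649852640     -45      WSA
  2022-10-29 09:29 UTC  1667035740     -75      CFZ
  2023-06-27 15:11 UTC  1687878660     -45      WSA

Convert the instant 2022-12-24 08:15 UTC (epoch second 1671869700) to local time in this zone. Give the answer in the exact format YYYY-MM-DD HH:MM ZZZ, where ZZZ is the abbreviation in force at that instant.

Query: 2022-12-24 08:15 UTC
Rule 2/3 (CFZ, -01:15): 2022-10-29 09:29 UTC ≤ query < 2023-06-27 15:11 UTC
8·60 + 15 - 75 = 420 min
420 = 0·1440 + 420; 420 = 7·60 + 0 → 07:00, same day
→ 2022-12-24 07:00 CFZ

2022-12-24 07:00 CFZ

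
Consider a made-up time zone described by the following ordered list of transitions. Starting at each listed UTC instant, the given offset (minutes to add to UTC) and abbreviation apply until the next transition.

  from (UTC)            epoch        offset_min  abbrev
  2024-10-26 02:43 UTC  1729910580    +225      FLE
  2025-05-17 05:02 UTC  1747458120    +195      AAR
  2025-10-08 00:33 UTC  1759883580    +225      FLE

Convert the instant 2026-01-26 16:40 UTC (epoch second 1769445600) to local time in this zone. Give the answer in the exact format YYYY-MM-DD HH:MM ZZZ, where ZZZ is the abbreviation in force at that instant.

2026-01-26 20:25 FLE

Query: 2026-01-26 16:40 UTC
Rule 3/3 (FLE, +03:45): 2025-10-08 00:33 UTC ≤ query < +∞
16·60 + 40 + 225 = 1225 min
1225 = 0·1440 + 1225; 1225 = 20·60 + 25 → 20:25, same day
→ 2026-01-26 20:25 FLE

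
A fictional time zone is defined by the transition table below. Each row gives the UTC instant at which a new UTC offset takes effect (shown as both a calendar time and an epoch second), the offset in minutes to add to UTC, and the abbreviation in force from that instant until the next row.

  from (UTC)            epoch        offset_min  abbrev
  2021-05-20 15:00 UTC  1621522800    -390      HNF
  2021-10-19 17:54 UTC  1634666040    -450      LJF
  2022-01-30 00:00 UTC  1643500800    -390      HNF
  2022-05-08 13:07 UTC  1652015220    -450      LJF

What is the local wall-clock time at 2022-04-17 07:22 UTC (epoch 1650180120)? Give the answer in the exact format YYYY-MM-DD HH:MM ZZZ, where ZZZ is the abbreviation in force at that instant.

2022-04-17 00:52 HNF

Query: 2022-04-17 07:22 UTC
Rule 3/4 (HNF, -06:30): 2022-01-30 00:00 UTC ≤ query < 2022-05-08 13:07 UTC
7·60 + 22 - 390 = 52 min
52 = 0·1440 + 52; 52 = 0·60 + 52 → 00:52, same day
→ 2022-04-17 00:52 HNF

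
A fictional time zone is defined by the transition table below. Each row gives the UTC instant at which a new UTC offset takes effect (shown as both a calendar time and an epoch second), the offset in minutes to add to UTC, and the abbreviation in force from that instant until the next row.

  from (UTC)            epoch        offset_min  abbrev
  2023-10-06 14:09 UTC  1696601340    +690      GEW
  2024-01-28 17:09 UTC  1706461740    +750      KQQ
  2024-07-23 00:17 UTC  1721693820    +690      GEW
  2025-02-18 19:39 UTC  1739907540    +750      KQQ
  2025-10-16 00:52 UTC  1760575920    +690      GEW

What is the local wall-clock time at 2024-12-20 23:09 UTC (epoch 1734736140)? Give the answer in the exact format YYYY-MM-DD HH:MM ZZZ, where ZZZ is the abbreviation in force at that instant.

Query: 2024-12-20 23:09 UTC
Rule 3/5 (GEW, +11:30): 2024-07-23 00:17 UTC ≤ query < 2025-02-18 19:39 UTC
23·60 + 9 + 690 = 2079 min
2079 = 1·1440 + 639; 639 = 10·60 + 39 → 10:39, 2024-12-20 + 1 day = 2024-12-21
→ 2024-12-21 10:39 GEW

2024-12-21 10:39 GEW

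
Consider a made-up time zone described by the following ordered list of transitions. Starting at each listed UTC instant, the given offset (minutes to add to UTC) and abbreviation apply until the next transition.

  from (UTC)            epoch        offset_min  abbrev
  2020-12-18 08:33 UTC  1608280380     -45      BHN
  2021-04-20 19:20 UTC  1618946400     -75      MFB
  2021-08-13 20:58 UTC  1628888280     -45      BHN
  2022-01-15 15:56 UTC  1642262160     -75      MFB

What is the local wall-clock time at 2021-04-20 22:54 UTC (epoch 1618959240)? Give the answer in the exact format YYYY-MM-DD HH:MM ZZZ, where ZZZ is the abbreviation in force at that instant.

2021-04-20 21:39 MFB

Query: 2021-04-20 22:54 UTC
Rule 2/4 (MFB, -01:15): 2021-04-20 19:20 UTC ≤ query < 2021-08-13 20:58 UTC
22·60 + 54 - 75 = 1299 min
1299 = 0·1440 + 1299; 1299 = 21·60 + 39 → 21:39, same day
→ 2021-04-20 21:39 MFB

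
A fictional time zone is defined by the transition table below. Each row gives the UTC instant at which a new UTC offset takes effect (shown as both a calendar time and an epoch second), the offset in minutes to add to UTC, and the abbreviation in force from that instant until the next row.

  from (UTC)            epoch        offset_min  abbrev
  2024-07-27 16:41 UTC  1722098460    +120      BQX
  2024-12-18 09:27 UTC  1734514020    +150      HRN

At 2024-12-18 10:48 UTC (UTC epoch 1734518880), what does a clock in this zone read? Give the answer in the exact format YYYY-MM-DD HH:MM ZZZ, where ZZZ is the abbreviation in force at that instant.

2024-12-18 13:18 HRN

Query: 2024-12-18 10:48 UTC
Rule 2/2 (HRN, +02:30): 2024-12-18 09:27 UTC ≤ query < +∞
10·60 + 48 + 150 = 798 min
798 = 0·1440 + 798; 798 = 13·60 + 18 → 13:18, same day
→ 2024-12-18 13:18 HRN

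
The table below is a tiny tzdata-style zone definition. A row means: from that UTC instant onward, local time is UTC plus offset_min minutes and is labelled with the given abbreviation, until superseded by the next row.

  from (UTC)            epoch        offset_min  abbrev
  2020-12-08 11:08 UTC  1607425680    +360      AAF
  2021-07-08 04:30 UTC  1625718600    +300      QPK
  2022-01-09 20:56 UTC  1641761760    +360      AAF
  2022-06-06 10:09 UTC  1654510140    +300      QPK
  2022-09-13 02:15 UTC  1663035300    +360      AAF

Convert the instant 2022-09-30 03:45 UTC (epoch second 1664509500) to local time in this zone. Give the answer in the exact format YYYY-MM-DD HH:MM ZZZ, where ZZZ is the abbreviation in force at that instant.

2022-09-30 09:45 AAF

Query: 2022-09-30 03:45 UTC
Rule 5/5 (AAF, +06:00): 2022-09-13 02:15 UTC ≤ query < +∞
3·60 + 45 + 360 = 585 min
585 = 0·1440 + 585; 585 = 9·60 + 45 → 09:45, same day
→ 2022-09-30 09:45 AAF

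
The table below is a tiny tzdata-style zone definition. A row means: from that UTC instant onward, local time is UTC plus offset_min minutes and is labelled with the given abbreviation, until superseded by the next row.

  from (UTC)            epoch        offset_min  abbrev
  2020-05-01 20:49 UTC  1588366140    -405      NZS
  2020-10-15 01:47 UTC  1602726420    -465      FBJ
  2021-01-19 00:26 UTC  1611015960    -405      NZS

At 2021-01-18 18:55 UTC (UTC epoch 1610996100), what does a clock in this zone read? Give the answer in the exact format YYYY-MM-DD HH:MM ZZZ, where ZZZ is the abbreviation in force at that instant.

2021-01-18 11:10 FBJ

Query: 2021-01-18 18:55 UTC
Rule 2/3 (FBJ, -07:45): 2020-10-15 01:47 UTC ≤ query < 2021-01-19 00:26 UTC
18·60 + 55 - 465 = 670 min
670 = 0·1440 + 670; 670 = 11·60 + 10 → 11:10, same day
→ 2021-01-18 11:10 FBJ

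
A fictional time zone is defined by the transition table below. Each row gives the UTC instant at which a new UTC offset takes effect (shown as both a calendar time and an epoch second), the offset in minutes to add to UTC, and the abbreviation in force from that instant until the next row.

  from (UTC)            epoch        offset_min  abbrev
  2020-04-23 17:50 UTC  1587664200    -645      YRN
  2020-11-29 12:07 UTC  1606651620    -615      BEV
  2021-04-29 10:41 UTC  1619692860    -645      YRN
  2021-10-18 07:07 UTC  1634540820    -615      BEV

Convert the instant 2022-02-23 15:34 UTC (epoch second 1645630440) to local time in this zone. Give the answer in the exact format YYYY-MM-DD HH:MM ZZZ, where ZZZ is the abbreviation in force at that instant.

Query: 2022-02-23 15:34 UTC
Rule 4/4 (BEV, -10:15): 2021-10-18 07:07 UTC ≤ query < +∞
15·60 + 34 - 615 = 319 min
319 = 0·1440 + 319; 319 = 5·60 + 19 → 05:19, same day
→ 2022-02-23 05:19 BEV

2022-02-23 05:19 BEV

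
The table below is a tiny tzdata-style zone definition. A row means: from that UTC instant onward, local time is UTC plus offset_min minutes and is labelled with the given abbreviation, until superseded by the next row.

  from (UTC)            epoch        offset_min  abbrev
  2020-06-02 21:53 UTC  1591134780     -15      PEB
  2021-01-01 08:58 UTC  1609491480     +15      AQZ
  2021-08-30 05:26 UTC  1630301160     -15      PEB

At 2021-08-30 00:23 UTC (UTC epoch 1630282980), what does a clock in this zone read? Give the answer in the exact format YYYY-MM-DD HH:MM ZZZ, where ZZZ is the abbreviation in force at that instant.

2021-08-30 00:38 AQZ

Query: 2021-08-30 00:23 UTC
Rule 2/3 (AQZ, +00:15): 2021-01-01 08:58 UTC ≤ query < 2021-08-30 05:26 UTC
0·60 + 23 + 15 = 38 min
38 = 0·1440 + 38; 38 = 0·60 + 38 → 00:38, same day
→ 2021-08-30 00:38 AQZ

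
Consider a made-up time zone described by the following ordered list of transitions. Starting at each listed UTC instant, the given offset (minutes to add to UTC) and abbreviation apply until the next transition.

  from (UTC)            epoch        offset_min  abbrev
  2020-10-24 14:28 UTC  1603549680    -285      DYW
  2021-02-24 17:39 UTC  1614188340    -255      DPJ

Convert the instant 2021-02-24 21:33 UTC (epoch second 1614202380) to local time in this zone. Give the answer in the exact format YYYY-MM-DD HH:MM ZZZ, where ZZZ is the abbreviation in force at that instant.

Query: 2021-02-24 21:33 UTC
Rule 2/2 (DPJ, -04:15): 2021-02-24 17:39 UTC ≤ query < +∞
21·60 + 33 - 255 = 1038 min
1038 = 0·1440 + 1038; 1038 = 17·60 + 18 → 17:18, same day
→ 2021-02-24 17:18 DPJ

2021-02-24 17:18 DPJ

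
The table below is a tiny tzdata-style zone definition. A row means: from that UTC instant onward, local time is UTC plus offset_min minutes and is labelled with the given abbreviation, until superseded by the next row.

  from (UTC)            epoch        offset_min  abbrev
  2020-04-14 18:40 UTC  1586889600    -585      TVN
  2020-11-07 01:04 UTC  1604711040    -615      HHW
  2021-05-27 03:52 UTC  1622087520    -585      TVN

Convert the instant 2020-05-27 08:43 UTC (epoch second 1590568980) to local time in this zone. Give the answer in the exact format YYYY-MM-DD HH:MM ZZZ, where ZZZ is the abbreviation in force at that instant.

Query: 2020-05-27 08:43 UTC
Rule 1/3 (TVN, -09:45): 2020-04-14 18:40 UTC ≤ query < 2020-11-07 01:04 UTC
8·60 + 43 - 585 = -62 min
-62 = -1·1440 + 1378; 1378 = 22·60 + 58 → 22:58, 2020-05-27 - 1 day = 2020-05-26
→ 2020-05-26 22:58 TVN

2020-05-26 22:58 TVN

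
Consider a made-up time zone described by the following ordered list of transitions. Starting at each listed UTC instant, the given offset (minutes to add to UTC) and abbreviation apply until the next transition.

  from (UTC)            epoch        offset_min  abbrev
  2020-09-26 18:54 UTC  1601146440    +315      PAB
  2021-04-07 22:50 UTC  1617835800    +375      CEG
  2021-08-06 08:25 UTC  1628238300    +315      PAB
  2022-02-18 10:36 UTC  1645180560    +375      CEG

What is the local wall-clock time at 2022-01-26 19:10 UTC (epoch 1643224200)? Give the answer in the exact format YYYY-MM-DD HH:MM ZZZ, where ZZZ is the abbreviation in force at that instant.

2022-01-27 00:25 PAB

Query: 2022-01-26 19:10 UTC
Rule 3/4 (PAB, +05:15): 2021-08-06 08:25 UTC ≤ query < 2022-02-18 10:36 UTC
19·60 + 10 + 315 = 1465 min
1465 = 1·1440 + 25; 25 = 0·60 + 25 → 00:25, 2022-01-26 + 1 day = 2022-01-27
→ 2022-01-27 00:25 PAB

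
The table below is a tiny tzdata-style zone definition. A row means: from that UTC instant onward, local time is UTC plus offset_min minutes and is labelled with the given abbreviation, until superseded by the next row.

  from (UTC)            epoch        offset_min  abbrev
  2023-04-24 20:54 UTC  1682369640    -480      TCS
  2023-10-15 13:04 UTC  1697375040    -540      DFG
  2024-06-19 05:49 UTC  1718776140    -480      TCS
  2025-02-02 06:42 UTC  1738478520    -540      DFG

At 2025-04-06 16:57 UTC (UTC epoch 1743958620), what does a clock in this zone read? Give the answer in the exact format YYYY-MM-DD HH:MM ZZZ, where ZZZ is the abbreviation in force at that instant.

2025-04-06 07:57 DFG

Query: 2025-04-06 16:57 UTC
Rule 4/4 (DFG, -09:00): 2025-02-02 06:42 UTC ≤ query < +∞
16·60 + 57 - 540 = 477 min
477 = 0·1440 + 477; 477 = 7·60 + 57 → 07:57, same day
→ 2025-04-06 07:57 DFG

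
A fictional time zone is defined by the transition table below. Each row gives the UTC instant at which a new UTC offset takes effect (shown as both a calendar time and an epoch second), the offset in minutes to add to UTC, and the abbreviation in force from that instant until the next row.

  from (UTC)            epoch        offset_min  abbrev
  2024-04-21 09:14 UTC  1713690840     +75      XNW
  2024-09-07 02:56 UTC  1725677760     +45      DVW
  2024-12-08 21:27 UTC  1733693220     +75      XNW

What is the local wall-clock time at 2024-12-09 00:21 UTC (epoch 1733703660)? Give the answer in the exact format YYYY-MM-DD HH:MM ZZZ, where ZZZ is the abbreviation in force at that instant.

2024-12-09 01:36 XNW

Query: 2024-12-09 00:21 UTC
Rule 3/3 (XNW, +01:15): 2024-12-08 21:27 UTC ≤ query < +∞
0·60 + 21 + 75 = 96 min
96 = 0·1440 + 96; 96 = 1·60 + 36 → 01:36, same day
→ 2024-12-09 01:36 XNW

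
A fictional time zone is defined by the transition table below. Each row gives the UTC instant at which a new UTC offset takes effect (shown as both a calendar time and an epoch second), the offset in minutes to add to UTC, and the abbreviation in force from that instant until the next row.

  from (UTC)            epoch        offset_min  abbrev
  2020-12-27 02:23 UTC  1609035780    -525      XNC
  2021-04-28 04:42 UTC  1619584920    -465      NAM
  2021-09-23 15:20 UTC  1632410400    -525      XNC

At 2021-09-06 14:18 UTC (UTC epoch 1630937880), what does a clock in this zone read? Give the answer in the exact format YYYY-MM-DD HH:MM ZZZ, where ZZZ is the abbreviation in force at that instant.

2021-09-06 06:33 NAM

Query: 2021-09-06 14:18 UTC
Rule 2/3 (NAM, -07:45): 2021-04-28 04:42 UTC ≤ query < 2021-09-23 15:20 UTC
14·60 + 18 - 465 = 393 min
393 = 0·1440 + 393; 393 = 6·60 + 33 → 06:33, same day
→ 2021-09-06 06:33 NAM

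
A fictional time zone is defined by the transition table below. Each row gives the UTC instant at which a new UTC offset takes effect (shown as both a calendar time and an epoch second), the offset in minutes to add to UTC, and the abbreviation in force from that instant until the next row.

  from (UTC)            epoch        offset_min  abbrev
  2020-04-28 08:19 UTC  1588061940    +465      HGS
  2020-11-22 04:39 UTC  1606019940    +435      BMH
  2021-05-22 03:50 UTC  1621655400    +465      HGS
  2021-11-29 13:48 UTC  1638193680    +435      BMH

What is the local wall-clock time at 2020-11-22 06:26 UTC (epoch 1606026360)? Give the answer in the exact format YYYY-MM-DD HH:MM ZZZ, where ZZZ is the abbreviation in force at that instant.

2020-11-22 13:41 BMH

Query: 2020-11-22 06:26 UTC
Rule 2/4 (BMH, +07:15): 2020-11-22 04:39 UTC ≤ query < 2021-05-22 03:50 UTC
6·60 + 26 + 435 = 821 min
821 = 0·1440 + 821; 821 = 13·60 + 41 → 13:41, same day
→ 2020-11-22 13:41 BMH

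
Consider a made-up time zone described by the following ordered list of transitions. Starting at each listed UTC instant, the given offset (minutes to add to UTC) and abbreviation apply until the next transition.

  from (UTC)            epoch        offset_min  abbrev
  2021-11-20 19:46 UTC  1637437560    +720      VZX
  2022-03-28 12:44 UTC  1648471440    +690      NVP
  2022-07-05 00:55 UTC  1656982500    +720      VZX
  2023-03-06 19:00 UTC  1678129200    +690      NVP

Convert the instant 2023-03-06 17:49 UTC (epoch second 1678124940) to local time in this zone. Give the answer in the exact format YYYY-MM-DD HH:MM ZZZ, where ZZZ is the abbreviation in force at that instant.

Query: 2023-03-06 17:49 UTC
Rule 3/4 (VZX, +12:00): 2022-07-05 00:55 UTC ≤ query < 2023-03-06 19:00 UTC
17·60 + 49 + 720 = 1789 min
1789 = 1·1440 + 349; 349 = 5·60 + 49 → 05:49, 2023-03-06 + 1 day = 2023-03-07
→ 2023-03-07 05:49 VZX

2023-03-07 05:49 VZX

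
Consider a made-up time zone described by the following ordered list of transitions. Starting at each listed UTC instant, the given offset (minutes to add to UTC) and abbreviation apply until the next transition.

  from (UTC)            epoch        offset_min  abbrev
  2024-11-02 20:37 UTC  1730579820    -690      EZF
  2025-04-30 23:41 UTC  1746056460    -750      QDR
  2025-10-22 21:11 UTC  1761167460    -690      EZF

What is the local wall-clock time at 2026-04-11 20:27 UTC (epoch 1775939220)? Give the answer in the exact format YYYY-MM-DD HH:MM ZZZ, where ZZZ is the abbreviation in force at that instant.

2026-04-11 08:57 EZF

Query: 2026-04-11 20:27 UTC
Rule 3/3 (EZF, -11:30): 2025-10-22 21:11 UTC ≤ query < +∞
20·60 + 27 - 690 = 537 min
537 = 0·1440 + 537; 537 = 8·60 + 57 → 08:57, same day
→ 2026-04-11 08:57 EZF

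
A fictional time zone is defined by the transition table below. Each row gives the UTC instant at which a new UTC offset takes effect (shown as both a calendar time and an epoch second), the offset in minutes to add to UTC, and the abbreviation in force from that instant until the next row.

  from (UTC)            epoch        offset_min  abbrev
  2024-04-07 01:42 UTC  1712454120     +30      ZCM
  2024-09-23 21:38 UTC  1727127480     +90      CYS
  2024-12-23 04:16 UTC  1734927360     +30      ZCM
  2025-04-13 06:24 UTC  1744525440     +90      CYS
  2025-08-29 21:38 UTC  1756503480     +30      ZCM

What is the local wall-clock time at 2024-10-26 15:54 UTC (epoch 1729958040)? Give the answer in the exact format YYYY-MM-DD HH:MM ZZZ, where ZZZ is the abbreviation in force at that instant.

Query: 2024-10-26 15:54 UTC
Rule 2/5 (CYS, +01:30): 2024-09-23 21:38 UTC ≤ query < 2024-12-23 04:16 UTC
15·60 + 54 + 90 = 1044 min
1044 = 0·1440 + 1044; 1044 = 17·60 + 24 → 17:24, same day
→ 2024-10-26 17:24 CYS

2024-10-26 17:24 CYS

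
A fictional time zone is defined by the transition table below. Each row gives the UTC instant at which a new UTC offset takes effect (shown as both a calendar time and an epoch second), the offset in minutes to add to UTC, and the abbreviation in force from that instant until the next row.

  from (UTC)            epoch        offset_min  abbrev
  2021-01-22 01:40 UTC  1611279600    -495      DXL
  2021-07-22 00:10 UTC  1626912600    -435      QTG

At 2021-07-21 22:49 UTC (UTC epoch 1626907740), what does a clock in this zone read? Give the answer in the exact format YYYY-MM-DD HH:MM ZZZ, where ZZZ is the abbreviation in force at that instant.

Query: 2021-07-21 22:49 UTC
Rule 1/2 (DXL, -08:15): 2021-01-22 01:40 UTC ≤ query < 2021-07-22 00:10 UTC
22·60 + 49 - 495 = 874 min
874 = 0·1440 + 874; 874 = 14·60 + 34 → 14:34, same day
→ 2021-07-21 14:34 DXL

2021-07-21 14:34 DXL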